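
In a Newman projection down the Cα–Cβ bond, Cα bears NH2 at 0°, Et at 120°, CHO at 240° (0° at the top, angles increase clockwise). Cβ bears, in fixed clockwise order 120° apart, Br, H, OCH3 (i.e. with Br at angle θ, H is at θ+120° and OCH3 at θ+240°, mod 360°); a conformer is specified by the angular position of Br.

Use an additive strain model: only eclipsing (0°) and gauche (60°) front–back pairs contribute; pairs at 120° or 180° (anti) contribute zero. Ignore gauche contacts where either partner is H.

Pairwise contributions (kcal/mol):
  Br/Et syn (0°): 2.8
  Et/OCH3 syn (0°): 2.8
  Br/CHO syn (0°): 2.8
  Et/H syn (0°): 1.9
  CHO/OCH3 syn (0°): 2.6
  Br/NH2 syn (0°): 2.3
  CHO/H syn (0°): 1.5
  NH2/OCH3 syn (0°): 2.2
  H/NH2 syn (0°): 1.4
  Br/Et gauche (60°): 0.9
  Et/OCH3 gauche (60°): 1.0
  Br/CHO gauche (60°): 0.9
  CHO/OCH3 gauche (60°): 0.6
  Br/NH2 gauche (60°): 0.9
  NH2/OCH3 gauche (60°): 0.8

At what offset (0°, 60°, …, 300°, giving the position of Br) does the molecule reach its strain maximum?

Br at 0° (eclipsed): NH2–Br eclipsed, Et–H eclipsed, CHO–OCH3 eclipsed; 2.3 + 1.9 + 2.6 = 6.8 kcal/mol.
Br at 60° (staggered): NH2–Br gauche, NH2–OCH3 gauche, Et–Br gauche, CHO–OCH3 gauche; 0.9 + 0.8 + 0.9 + 0.6 = 3.2 kcal/mol.
Br at 120° (eclipsed): NH2–OCH3 eclipsed, Et–Br eclipsed, CHO–H eclipsed; 2.2 + 2.8 + 1.5 = 6.5 kcal/mol.
Br at 180° (staggered): NH2–OCH3 gauche, Et–Br gauche, Et–OCH3 gauche, CHO–Br gauche; 0.8 + 0.9 + 1.0 + 0.9 = 3.6 kcal/mol.
Br at 240° (eclipsed): NH2–H eclipsed, Et–OCH3 eclipsed, CHO–Br eclipsed; 1.4 + 2.8 + 2.8 = 7.0 kcal/mol.
Br at 300° (staggered): NH2–Br gauche, Et–OCH3 gauche, CHO–Br gauche, CHO–OCH3 gauche; 0.9 + 1.0 + 0.9 + 0.6 = 3.4 kcal/mol.
The maximum (7.0 kcal/mol) occurs with Br at 240°.

240°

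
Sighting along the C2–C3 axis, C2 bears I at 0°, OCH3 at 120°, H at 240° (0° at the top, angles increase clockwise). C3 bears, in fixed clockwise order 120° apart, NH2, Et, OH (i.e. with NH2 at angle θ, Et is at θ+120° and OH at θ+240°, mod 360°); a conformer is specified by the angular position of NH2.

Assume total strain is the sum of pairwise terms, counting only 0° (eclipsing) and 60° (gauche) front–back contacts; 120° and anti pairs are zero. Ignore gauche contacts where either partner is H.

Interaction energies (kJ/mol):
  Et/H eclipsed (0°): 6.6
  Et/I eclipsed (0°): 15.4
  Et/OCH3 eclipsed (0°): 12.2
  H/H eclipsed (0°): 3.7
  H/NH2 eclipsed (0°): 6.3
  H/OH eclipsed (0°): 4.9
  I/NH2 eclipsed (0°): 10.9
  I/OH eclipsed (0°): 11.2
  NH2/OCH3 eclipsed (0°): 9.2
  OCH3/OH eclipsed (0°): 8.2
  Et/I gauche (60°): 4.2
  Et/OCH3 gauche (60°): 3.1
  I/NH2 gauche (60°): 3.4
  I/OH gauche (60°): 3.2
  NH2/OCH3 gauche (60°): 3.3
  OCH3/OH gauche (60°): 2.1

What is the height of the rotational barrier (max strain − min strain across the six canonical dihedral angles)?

17.1 kJ/mol

NH2 at 0° is eclipsed. I at 0° is eclipsed with NH2 at 0° (10.9); OCH3 at 120° is eclipsed with Et at 120° (12.2); H at 240° is eclipsed with OH at 240° (4.9). Total 28.0 kJ/mol.
NH2 at 60° is staggered. I at 0° is gauche with NH2 at 60° (3.4); I at 0° is gauche with OH at 300° (3.2); OCH3 at 120° is gauche with NH2 at 60° (3.3); OCH3 at 120° is gauche with Et at 180° (3.1). Total 13.0 kJ/mol.
NH2 at 120° is eclipsed. I at 0° is eclipsed with OH at 0° (11.2); OCH3 at 120° is eclipsed with NH2 at 120° (9.2); H at 240° is eclipsed with Et at 240° (6.6). Total 27.0 kJ/mol.
NH2 at 180° is staggered. I at 0° is gauche with Et at 300° (4.2); I at 0° is gauche with OH at 60° (3.2); OCH3 at 120° is gauche with NH2 at 180° (3.3); OCH3 at 120° is gauche with OH at 60° (2.1). Total 12.8 kJ/mol.
NH2 at 240° is eclipsed. I at 0° is eclipsed with Et at 0° (15.4); OCH3 at 120° is eclipsed with OH at 120° (8.2); H at 240° is eclipsed with NH2 at 240° (6.3). Total 29.9 kJ/mol.
NH2 at 300° is staggered. I at 0° is gauche with NH2 at 300° (3.4); I at 0° is gauche with Et at 60° (4.2); OCH3 at 120° is gauche with Et at 60° (3.1); OCH3 at 120° is gauche with OH at 180° (2.1). Total 12.8 kJ/mol.
Max at 240° (29.9 kJ/mol), min at 180° (12.8 kJ/mol); barrier = 17.1 kJ/mol.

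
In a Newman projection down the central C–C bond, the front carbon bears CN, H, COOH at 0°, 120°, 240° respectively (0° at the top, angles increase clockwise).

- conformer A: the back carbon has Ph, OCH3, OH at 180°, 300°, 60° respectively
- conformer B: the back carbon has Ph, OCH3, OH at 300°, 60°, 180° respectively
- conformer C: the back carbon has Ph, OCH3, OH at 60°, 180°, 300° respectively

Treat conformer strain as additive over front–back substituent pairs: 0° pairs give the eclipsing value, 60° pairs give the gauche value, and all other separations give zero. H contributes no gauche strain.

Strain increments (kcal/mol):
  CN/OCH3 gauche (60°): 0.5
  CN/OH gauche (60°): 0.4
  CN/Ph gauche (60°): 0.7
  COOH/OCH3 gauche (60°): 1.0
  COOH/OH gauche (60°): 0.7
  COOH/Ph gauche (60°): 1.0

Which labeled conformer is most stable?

C

A (staggered): CN(0°)/OCH3(300°) gauche 0.5; CN(0°)/OH(60°) gauche 0.4; COOH(240°)/Ph(180°) gauche 1.0; COOH(240°)/OCH3(300°) gauche 1.0 → 2.9 kcal/mol.
B (staggered): CN(0°)/Ph(300°) gauche 0.7; CN(0°)/OCH3(60°) gauche 0.5; COOH(240°)/Ph(300°) gauche 1.0; COOH(240°)/OH(180°) gauche 0.7 → 2.9 kcal/mol.
C (staggered): CN(0°)/Ph(60°) gauche 0.7; CN(0°)/OH(300°) gauche 0.4; COOH(240°)/OCH3(180°) gauche 1.0; COOH(240°)/OH(300°) gauche 0.7 → 2.8 kcal/mol.
C has the lowest total (2.8 kcal/mol).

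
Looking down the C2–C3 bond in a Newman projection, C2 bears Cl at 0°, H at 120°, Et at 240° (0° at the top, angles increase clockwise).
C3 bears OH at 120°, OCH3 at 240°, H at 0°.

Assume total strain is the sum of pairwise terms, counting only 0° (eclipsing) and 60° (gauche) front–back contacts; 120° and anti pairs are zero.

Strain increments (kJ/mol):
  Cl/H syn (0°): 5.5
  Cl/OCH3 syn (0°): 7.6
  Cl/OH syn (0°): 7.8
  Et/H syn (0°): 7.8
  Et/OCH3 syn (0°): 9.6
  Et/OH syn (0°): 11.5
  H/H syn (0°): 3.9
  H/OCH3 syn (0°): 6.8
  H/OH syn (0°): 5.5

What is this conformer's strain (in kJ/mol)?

This conformer (eclipsed): Cl–H eclipsed, H–OH eclipsed, Et–OCH3 eclipsed; 5.5 + 5.5 + 9.6 = 20.6 kJ/mol.

20.6 kJ/mol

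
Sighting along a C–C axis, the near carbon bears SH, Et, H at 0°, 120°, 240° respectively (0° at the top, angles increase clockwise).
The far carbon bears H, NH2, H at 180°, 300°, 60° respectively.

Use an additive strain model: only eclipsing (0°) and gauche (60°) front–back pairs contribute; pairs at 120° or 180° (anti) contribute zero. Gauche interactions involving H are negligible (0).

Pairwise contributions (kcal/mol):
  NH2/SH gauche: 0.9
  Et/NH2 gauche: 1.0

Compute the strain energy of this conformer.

This conformer (staggered): SH(0°)/NH2(300°) gauche 0.9 → 0.9 kcal/mol.

0.9 kcal/mol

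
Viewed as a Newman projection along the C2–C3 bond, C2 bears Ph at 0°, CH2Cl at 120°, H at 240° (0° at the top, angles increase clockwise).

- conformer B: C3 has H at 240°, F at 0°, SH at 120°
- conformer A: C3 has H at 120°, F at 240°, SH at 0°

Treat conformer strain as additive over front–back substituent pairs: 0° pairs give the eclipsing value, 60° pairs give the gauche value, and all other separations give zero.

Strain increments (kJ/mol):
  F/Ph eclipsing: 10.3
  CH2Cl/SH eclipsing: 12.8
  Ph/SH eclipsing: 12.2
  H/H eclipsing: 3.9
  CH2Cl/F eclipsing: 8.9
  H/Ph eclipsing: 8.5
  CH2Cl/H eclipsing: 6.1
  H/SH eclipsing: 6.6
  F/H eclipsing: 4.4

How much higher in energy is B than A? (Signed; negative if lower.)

B (eclipsed): Ph–F eclipsed, CH2Cl–SH eclipsed, H–H eclipsed; 10.3 + 12.8 + 3.9 = 27.0 kJ/mol.
A (eclipsed): Ph–SH eclipsed, CH2Cl–H eclipsed, H–F eclipsed; 12.2 + 6.1 + 4.4 = 22.7 kJ/mol.
E(B) − E(A) = 27.0 − 22.7 = +4.3 kJ/mol.

+4.3 kJ/mol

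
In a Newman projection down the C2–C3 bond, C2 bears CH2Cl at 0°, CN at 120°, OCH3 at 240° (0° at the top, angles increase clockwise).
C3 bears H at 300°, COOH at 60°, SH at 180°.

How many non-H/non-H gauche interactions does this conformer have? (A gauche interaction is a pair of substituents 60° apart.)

4

Non-H gauche pairs: CH2Cl(0°)/COOH(60°); CN(120°)/COOH(60°); CN(120°)/SH(180°); OCH3(240°)/SH(180°) — 4 interactions.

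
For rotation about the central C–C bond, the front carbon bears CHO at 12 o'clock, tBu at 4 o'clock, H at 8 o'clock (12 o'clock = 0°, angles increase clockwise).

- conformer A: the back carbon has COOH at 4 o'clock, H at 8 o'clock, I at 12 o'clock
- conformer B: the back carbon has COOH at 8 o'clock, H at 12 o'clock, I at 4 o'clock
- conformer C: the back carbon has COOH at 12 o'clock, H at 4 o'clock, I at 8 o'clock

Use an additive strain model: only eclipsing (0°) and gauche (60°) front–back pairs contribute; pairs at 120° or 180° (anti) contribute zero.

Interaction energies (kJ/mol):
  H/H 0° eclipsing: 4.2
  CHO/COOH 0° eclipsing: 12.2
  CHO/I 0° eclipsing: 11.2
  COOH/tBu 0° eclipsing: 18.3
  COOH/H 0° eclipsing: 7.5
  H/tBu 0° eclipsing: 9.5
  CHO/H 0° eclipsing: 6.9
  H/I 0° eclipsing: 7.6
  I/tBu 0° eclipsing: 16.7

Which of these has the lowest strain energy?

A (eclipsed): CHO–I eclipsed, tBu–COOH eclipsed, H–H eclipsed; 11.2 + 18.3 + 4.2 = 33.7 kJ/mol.
B (eclipsed): CHO–H eclipsed, tBu–I eclipsed, H–COOH eclipsed; 6.9 + 16.7 + 7.5 = 31.1 kJ/mol.
C (eclipsed): CHO–COOH eclipsed, tBu–H eclipsed, H–I eclipsed; 12.2 + 9.5 + 7.6 = 29.3 kJ/mol.
C has the lowest total (29.3 kJ/mol).

C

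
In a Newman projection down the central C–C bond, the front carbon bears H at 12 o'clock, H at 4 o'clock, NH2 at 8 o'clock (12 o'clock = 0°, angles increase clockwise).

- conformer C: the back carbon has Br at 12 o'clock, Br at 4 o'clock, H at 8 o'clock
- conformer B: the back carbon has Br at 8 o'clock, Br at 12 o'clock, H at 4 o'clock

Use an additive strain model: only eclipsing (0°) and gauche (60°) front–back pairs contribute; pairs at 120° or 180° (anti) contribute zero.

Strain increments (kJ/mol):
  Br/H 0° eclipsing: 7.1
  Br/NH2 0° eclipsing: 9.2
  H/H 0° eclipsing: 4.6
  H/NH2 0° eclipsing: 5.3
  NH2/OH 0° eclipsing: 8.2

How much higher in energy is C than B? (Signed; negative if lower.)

C (eclipsed): H–Br eclipsed, H–Br eclipsed, NH2–H eclipsed; 7.1 + 7.1 + 5.3 = 19.5 kJ/mol.
B (eclipsed): H–Br eclipsed, H–H eclipsed, NH2–Br eclipsed; 7.1 + 4.6 + 9.2 = 20.9 kJ/mol.
E(C) − E(B) = 19.5 − 20.9 = -1.4 kJ/mol.

-1.4 kJ/mol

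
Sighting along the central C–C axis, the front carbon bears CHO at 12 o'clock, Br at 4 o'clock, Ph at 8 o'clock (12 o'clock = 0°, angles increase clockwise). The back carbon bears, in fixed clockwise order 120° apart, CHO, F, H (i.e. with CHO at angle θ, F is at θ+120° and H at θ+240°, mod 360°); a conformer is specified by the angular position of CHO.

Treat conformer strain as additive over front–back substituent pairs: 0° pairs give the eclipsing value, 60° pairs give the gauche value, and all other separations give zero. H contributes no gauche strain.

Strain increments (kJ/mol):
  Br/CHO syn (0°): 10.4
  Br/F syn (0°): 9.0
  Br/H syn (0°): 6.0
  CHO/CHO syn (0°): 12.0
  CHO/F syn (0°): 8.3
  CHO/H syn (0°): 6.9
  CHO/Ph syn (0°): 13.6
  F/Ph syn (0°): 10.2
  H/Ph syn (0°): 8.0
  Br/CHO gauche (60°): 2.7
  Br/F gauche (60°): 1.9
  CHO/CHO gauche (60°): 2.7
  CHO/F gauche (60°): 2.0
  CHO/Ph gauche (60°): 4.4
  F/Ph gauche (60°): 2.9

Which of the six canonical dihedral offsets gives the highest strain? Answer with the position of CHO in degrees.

CHO at 0° is eclipsed. CHO at 0° is eclipsed with CHO at 0° (12.0); Br at 120° is eclipsed with F at 120° (9.0); Ph at 240° is eclipsed with H at 240° (8.0). Total 29.0 kJ/mol.
CHO at 60° is staggered. CHO at 0° is gauche with CHO at 60° (2.7); Br at 120° is gauche with CHO at 60° (2.7); Br at 120° is gauche with F at 180° (1.9); Ph at 240° is gauche with F at 180° (2.9). Total 10.2 kJ/mol.
CHO at 120° is eclipsed. CHO at 0° is eclipsed with H at 0° (6.9); Br at 120° is eclipsed with CHO at 120° (10.4); Ph at 240° is eclipsed with F at 240° (10.2). Total 27.5 kJ/mol.
CHO at 180° is staggered. CHO at 0° is gauche with F at 300° (2.0); Br at 120° is gauche with CHO at 180° (2.7); Ph at 240° is gauche with CHO at 180° (4.4); Ph at 240° is gauche with F at 300° (2.9). Total 12.0 kJ/mol.
CHO at 240° is eclipsed. CHO at 0° is eclipsed with F at 0° (8.3); Br at 120° is eclipsed with H at 120° (6.0); Ph at 240° is eclipsed with CHO at 240° (13.6). Total 27.9 kJ/mol.
CHO at 300° is staggered. CHO at 0° is gauche with CHO at 300° (2.7); CHO at 0° is gauche with F at 60° (2.0); Br at 120° is gauche with F at 60° (1.9); Ph at 240° is gauche with CHO at 300° (4.4). Total 11.0 kJ/mol.
The maximum (29.0 kJ/mol) occurs with CHO at 0°.

0°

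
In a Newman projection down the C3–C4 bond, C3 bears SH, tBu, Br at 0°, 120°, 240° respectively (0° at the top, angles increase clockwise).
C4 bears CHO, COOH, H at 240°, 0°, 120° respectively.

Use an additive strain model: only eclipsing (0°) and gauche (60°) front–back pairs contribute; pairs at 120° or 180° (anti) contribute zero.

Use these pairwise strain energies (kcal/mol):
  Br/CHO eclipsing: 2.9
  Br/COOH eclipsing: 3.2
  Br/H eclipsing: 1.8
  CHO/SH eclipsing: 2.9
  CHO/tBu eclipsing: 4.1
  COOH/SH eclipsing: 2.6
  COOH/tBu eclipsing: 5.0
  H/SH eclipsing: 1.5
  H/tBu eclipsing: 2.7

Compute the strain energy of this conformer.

This conformer (eclipsed): SH(0°)/COOH(0°) eclipsed 2.6; tBu(120°)/H(120°) eclipsed 2.7; Br(240°)/CHO(240°) eclipsed 2.9 → 8.2 kcal/mol.

8.2 kcal/mol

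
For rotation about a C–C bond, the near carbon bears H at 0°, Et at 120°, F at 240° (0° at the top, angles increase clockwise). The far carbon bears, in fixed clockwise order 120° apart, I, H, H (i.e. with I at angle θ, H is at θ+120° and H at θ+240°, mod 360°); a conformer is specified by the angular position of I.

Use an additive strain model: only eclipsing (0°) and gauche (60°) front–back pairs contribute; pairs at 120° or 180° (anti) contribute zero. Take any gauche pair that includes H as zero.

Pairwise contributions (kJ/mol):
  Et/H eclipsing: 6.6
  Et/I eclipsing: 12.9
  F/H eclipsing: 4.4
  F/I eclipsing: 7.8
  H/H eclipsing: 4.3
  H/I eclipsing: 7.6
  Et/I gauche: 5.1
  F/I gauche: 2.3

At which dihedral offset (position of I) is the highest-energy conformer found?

120°

I at 0° (eclipsed): H–I eclipsed, Et–H eclipsed, F–H eclipsed; 7.6 + 6.6 + 4.4 = 18.6 kJ/mol.
I at 60° (staggered): Et–I gauche; 5.1 = 5.1 kJ/mol.
I at 120° (eclipsed): H–H eclipsed, Et–I eclipsed, F–H eclipsed; 4.3 + 12.9 + 4.4 = 21.6 kJ/mol.
I at 180° (staggered): Et–I gauche, F–I gauche; 5.1 + 2.3 = 7.4 kJ/mol.
I at 240° (eclipsed): H–H eclipsed, Et–H eclipsed, F–I eclipsed; 4.3 + 6.6 + 7.8 = 18.7 kJ/mol.
I at 300° (staggered): F–I gauche; 2.3 = 2.3 kJ/mol.
The maximum (21.6 kJ/mol) occurs with I at 120°.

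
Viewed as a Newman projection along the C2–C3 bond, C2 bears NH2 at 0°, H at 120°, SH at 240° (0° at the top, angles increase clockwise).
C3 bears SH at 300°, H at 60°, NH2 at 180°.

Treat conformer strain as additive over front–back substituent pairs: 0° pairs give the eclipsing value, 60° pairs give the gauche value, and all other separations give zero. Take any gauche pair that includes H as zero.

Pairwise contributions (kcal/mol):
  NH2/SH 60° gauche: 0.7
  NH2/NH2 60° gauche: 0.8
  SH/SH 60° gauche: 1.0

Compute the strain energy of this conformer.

2.4 kcal/mol

This conformer (staggered): NH2(0°)/SH(300°) gauche 0.7; SH(240°)/SH(300°) gauche 1.0; SH(240°)/NH2(180°) gauche 0.7 → 2.4 kcal/mol.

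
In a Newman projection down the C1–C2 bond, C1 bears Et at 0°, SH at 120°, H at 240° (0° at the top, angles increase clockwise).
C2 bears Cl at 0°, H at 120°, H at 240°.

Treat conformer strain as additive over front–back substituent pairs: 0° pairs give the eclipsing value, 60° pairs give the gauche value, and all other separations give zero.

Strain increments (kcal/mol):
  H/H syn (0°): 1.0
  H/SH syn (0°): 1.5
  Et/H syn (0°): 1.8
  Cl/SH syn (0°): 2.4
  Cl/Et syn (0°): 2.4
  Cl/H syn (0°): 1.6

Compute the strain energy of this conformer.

This conformer (eclipsed): Et(0°)/Cl(0°) eclipsed 2.4; SH(120°)/H(120°) eclipsed 1.5; H(240°)/H(240°) eclipsed 1.0 → 4.9 kcal/mol.

4.9 kcal/mol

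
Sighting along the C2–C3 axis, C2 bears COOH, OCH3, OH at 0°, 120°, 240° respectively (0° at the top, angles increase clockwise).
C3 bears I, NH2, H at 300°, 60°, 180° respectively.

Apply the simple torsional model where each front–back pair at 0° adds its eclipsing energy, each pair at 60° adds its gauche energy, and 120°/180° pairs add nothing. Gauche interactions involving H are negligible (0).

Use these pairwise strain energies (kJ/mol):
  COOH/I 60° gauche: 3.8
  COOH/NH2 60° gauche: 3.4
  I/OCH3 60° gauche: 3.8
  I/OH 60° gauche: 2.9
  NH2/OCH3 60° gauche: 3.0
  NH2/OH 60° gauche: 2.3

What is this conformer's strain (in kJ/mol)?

This conformer (staggered): COOH–I gauche, COOH–NH2 gauche, OCH3–NH2 gauche, OH–I gauche; 3.8 + 3.4 + 3.0 + 2.9 = 13.1 kJ/mol.

13.1 kJ/mol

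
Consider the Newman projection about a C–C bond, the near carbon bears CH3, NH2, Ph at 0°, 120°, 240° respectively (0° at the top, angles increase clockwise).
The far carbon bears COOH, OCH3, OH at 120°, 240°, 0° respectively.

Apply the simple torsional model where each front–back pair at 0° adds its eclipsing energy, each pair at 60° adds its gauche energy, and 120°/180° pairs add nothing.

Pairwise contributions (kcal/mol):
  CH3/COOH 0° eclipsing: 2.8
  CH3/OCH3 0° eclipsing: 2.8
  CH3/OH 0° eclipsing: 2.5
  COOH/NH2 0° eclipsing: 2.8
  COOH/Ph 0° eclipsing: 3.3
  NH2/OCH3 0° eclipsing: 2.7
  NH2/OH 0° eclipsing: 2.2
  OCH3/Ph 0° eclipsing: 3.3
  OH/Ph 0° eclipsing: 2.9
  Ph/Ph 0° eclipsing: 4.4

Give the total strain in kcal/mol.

8.6 kcal/mol

This conformer (eclipsed): CH3(0°)/OH(0°) eclipsed 2.5; NH2(120°)/COOH(120°) eclipsed 2.8; Ph(240°)/OCH3(240°) eclipsed 3.3 → 8.6 kcal/mol.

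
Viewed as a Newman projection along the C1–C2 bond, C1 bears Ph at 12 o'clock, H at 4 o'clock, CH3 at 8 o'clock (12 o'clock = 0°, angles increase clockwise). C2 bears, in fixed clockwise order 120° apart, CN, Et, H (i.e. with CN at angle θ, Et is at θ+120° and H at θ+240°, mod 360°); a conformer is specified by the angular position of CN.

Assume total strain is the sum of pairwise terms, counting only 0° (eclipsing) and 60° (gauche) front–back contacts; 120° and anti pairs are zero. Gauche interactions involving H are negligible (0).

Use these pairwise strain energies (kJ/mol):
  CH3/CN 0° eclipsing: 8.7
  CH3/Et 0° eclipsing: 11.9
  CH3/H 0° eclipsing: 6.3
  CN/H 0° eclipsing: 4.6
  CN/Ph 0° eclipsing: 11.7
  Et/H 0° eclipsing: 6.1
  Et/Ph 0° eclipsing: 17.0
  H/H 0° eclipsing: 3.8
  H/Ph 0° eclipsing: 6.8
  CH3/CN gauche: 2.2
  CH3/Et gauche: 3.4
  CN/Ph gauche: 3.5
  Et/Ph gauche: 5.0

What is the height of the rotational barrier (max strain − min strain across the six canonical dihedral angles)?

22.6 kJ/mol

CN at 0° (eclipsed): Ph(0°)/CN(0°) eclipsed 11.7; H(120°)/Et(120°) eclipsed 6.1; CH3(240°)/H(240°) eclipsed 6.3 → 24.1 kJ/mol.
CN at 60° (staggered): Ph(0°)/CN(60°) gauche 3.5; CH3(240°)/Et(180°) gauche 3.4 → 6.9 kJ/mol.
CN at 120° (eclipsed): Ph(0°)/H(0°) eclipsed 6.8; H(120°)/CN(120°) eclipsed 4.6; CH3(240°)/Et(240°) eclipsed 11.9 → 23.3 kJ/mol.
CN at 180° (staggered): Ph(0°)/Et(300°) gauche 5.0; CH3(240°)/CN(180°) gauche 2.2; CH3(240°)/Et(300°) gauche 3.4 → 10.6 kJ/mol.
CN at 240° (eclipsed): Ph(0°)/Et(0°) eclipsed 17.0; H(120°)/H(120°) eclipsed 3.8; CH3(240°)/CN(240°) eclipsed 8.7 → 29.5 kJ/mol.
CN at 300° (staggered): Ph(0°)/CN(300°) gauche 3.5; Ph(0°)/Et(60°) gauche 5.0; CH3(240°)/CN(300°) gauche 2.2 → 10.7 kJ/mol.
Max at 240° (29.5 kJ/mol), min at 60° (6.9 kJ/mol); barrier = 22.6 kJ/mol.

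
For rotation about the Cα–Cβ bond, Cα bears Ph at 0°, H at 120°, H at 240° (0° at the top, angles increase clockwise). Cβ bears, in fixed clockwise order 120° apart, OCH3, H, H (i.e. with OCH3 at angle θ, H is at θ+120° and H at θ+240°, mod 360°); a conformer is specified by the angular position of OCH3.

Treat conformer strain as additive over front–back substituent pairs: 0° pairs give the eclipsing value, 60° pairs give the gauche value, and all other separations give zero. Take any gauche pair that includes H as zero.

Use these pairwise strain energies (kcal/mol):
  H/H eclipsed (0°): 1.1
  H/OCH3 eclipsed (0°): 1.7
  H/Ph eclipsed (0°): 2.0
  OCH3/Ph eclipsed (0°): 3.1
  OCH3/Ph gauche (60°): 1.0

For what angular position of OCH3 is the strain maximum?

OCH3 at 0° is eclipsed. Ph at 0° is eclipsed with OCH3 at 0° (3.1); H at 120° is eclipsed with H at 120° (1.1); H at 240° is eclipsed with H at 240° (1.1). Total 5.3 kcal/mol.
OCH3 at 60° is staggered. Ph at 0° is gauche with OCH3 at 60° (1.0). Total 1.0 kcal/mol.
OCH3 at 120° is eclipsed. Ph at 0° is eclipsed with H at 0° (2.0); H at 120° is eclipsed with OCH3 at 120° (1.7); H at 240° is eclipsed with H at 240° (1.1). Total 4.8 kcal/mol.
OCH3 at 180° (staggered): no non-H gauche contacts → 0.0 kcal/mol.
OCH3 at 240° is eclipsed. Ph at 0° is eclipsed with H at 0° (2.0); H at 120° is eclipsed with H at 120° (1.1); H at 240° is eclipsed with OCH3 at 240° (1.7). Total 4.8 kcal/mol.
OCH3 at 300° is staggered. Ph at 0° is gauche with OCH3 at 300° (1.0). Total 1.0 kcal/mol.
The maximum (5.3 kcal/mol) occurs with OCH3 at 0°.

0°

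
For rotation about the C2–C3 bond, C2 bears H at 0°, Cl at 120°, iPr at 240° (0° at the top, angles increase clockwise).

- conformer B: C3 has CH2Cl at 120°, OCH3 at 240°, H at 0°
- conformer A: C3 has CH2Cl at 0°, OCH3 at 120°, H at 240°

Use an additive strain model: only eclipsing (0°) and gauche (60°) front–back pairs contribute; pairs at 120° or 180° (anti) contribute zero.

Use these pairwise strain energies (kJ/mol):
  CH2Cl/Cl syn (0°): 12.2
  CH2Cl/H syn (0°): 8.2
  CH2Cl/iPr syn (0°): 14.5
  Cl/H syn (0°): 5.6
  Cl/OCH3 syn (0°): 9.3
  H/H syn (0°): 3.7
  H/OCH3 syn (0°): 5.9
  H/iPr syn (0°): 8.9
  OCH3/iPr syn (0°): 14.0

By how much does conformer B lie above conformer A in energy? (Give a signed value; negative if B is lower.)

+3.5 kJ/mol

B (eclipsed): H(0°)/H(0°) eclipsed 3.7; Cl(120°)/CH2Cl(120°) eclipsed 12.2; iPr(240°)/OCH3(240°) eclipsed 14.0 → 29.9 kJ/mol.
A (eclipsed): H(0°)/CH2Cl(0°) eclipsed 8.2; Cl(120°)/OCH3(120°) eclipsed 9.3; iPr(240°)/H(240°) eclipsed 8.9 → 26.4 kJ/mol.
E(B) − E(A) = 29.9 − 26.4 = +3.5 kJ/mol.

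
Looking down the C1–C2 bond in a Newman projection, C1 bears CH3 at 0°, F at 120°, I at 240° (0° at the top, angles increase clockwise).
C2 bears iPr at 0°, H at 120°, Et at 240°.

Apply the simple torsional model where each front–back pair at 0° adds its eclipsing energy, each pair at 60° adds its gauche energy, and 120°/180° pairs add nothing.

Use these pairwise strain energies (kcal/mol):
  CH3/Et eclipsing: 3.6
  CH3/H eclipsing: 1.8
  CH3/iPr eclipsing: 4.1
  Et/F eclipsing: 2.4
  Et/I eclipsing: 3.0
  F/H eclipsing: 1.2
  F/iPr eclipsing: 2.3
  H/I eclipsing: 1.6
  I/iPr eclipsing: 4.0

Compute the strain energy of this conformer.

This conformer (eclipsed): CH3–iPr eclipsed, F–H eclipsed, I–Et eclipsed; 4.1 + 1.2 + 3.0 = 8.3 kcal/mol.

8.3 kcal/mol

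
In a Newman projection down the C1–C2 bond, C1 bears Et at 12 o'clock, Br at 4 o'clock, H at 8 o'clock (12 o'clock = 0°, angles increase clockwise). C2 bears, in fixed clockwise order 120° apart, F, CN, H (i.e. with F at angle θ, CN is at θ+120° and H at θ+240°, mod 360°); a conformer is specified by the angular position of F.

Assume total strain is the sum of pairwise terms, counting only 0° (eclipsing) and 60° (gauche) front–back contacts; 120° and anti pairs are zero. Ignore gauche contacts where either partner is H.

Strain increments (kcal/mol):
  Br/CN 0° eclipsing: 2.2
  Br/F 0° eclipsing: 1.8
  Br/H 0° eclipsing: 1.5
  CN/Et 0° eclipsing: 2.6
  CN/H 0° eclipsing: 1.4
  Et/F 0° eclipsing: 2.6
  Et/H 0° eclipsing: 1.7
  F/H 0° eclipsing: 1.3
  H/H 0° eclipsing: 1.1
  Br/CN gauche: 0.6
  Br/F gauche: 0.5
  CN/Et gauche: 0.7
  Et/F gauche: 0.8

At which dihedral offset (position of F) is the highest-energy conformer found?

0°

F at 0° is eclipsed. Et at 0° is eclipsed with F at 0° (2.6); Br at 120° is eclipsed with CN at 120° (2.2); H at 240° is eclipsed with H at 240° (1.1). Total 5.9 kcal/mol.
F at 60° is staggered. Et at 0° is gauche with F at 60° (0.8); Br at 120° is gauche with F at 60° (0.5); Br at 120° is gauche with CN at 180° (0.6). Total 1.9 kcal/mol.
F at 120° is eclipsed. Et at 0° is eclipsed with H at 0° (1.7); Br at 120° is eclipsed with F at 120° (1.8); H at 240° is eclipsed with CN at 240° (1.4). Total 4.9 kcal/mol.
F at 180° is staggered. Et at 0° is gauche with CN at 300° (0.7); Br at 120° is gauche with F at 180° (0.5). Total 1.2 kcal/mol.
F at 240° is eclipsed. Et at 0° is eclipsed with CN at 0° (2.6); Br at 120° is eclipsed with H at 120° (1.5); H at 240° is eclipsed with F at 240° (1.3). Total 5.4 kcal/mol.
F at 300° is staggered. Et at 0° is gauche with F at 300° (0.8); Et at 0° is gauche with CN at 60° (0.7); Br at 120° is gauche with CN at 60° (0.6). Total 2.1 kcal/mol.
The maximum (5.9 kcal/mol) occurs with F at 0°.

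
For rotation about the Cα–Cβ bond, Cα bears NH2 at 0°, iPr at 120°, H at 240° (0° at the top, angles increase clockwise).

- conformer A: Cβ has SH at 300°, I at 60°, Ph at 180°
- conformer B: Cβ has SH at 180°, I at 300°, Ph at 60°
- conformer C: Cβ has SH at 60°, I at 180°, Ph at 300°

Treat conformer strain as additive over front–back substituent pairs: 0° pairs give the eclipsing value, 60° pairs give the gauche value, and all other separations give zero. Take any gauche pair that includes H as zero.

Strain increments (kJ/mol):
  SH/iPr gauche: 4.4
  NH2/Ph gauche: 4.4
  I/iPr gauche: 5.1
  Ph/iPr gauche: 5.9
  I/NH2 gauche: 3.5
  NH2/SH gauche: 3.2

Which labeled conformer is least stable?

A is staggered. NH2 at 0° is gauche with SH at 300° (3.2); NH2 at 0° is gauche with I at 60° (3.5); iPr at 120° is gauche with I at 60° (5.1); iPr at 120° is gauche with Ph at 180° (5.9). Total 17.7 kJ/mol.
B is staggered. NH2 at 0° is gauche with I at 300° (3.5); NH2 at 0° is gauche with Ph at 60° (4.4); iPr at 120° is gauche with SH at 180° (4.4); iPr at 120° is gauche with Ph at 60° (5.9). Total 18.2 kJ/mol.
C is staggered. NH2 at 0° is gauche with SH at 60° (3.2); NH2 at 0° is gauche with Ph at 300° (4.4); iPr at 120° is gauche with SH at 60° (4.4); iPr at 120° is gauche with I at 180° (5.1). Total 17.1 kJ/mol.
B has the highest total (18.2 kJ/mol).

B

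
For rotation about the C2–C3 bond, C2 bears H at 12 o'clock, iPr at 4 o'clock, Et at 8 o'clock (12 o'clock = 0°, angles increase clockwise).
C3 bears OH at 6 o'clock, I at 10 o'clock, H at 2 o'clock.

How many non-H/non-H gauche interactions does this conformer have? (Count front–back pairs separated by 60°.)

Non-H gauche pairs: iPr(120°)/OH(180°); Et(240°)/OH(180°); Et(240°)/I(300°) — 3 interactions.

3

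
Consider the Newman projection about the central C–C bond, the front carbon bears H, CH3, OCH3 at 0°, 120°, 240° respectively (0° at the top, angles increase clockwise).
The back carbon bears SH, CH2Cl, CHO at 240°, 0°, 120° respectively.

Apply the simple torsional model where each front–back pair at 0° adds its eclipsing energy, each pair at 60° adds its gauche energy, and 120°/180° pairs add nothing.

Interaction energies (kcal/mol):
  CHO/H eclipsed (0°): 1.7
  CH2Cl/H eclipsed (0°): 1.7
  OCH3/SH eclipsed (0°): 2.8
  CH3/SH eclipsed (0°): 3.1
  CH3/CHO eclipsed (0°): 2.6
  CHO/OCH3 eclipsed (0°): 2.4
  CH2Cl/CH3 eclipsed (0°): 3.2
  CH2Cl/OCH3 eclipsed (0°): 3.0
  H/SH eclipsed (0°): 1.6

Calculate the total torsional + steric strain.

This conformer (eclipsed): H(0°)/CH2Cl(0°) eclipsed 1.7; CH3(120°)/CHO(120°) eclipsed 2.6; OCH3(240°)/SH(240°) eclipsed 2.8 → 7.1 kcal/mol.

7.1 kcal/mol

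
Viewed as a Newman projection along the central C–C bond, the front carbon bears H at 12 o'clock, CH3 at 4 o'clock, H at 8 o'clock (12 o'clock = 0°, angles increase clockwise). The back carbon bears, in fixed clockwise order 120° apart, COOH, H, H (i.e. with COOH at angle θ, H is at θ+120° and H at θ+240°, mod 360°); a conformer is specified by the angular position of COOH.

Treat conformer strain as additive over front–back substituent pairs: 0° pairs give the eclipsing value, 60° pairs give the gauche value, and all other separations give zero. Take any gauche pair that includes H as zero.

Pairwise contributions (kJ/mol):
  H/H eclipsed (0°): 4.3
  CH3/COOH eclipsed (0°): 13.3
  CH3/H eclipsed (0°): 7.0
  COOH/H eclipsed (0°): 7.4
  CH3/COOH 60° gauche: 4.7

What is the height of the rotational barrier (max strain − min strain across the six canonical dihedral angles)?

21.9 kJ/mol

COOH at 0° (eclipsed): H(0°)/COOH(0°) eclipsed 7.4; CH3(120°)/H(120°) eclipsed 7.0; H(240°)/H(240°) eclipsed 4.3 → 18.7 kJ/mol.
COOH at 60° (staggered): CH3(120°)/COOH(60°) gauche 4.7 → 4.7 kJ/mol.
COOH at 120° (eclipsed): H(0°)/H(0°) eclipsed 4.3; CH3(120°)/COOH(120°) eclipsed 13.3; H(240°)/H(240°) eclipsed 4.3 → 21.9 kJ/mol.
COOH at 180° (staggered): CH3(120°)/COOH(180°) gauche 4.7 → 4.7 kJ/mol.
COOH at 240° (eclipsed): H(0°)/H(0°) eclipsed 4.3; CH3(120°)/H(120°) eclipsed 7.0; H(240°)/COOH(240°) eclipsed 7.4 → 18.7 kJ/mol.
COOH at 300° (staggered): no non-H gauche contacts → 0.0 kJ/mol.
Max at 120° (21.9 kJ/mol), min at 300° (0.0 kJ/mol); barrier = 21.9 kJ/mol.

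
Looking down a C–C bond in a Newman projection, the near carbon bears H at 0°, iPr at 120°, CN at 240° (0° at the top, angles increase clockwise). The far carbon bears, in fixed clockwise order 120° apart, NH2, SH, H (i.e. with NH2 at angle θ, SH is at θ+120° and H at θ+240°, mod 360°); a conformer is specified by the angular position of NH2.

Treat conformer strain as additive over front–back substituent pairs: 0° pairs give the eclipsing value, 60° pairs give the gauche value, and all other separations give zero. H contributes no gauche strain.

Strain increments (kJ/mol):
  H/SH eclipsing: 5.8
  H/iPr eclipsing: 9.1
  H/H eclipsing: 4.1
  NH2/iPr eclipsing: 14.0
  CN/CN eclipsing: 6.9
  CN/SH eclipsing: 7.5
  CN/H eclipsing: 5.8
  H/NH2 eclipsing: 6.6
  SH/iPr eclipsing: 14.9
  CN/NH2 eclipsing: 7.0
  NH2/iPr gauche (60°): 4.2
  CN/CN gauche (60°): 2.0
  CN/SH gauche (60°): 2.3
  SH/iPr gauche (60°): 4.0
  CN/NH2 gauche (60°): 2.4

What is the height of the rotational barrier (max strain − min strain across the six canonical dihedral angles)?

NH2 at 0° is eclipsed. H at 0° is eclipsed with NH2 at 0° (6.6); iPr at 120° is eclipsed with SH at 120° (14.9); CN at 240° is eclipsed with H at 240° (5.8). Total 27.3 kJ/mol.
NH2 at 60° is staggered. iPr at 120° is gauche with NH2 at 60° (4.2); iPr at 120° is gauche with SH at 180° (4.0); CN at 240° is gauche with SH at 180° (2.3). Total 10.5 kJ/mol.
NH2 at 120° is eclipsed. H at 0° is eclipsed with H at 0° (4.1); iPr at 120° is eclipsed with NH2 at 120° (14.0); CN at 240° is eclipsed with SH at 240° (7.5). Total 25.6 kJ/mol.
NH2 at 180° is staggered. iPr at 120° is gauche with NH2 at 180° (4.2); CN at 240° is gauche with NH2 at 180° (2.4); CN at 240° is gauche with SH at 300° (2.3). Total 8.9 kJ/mol.
NH2 at 240° is eclipsed. H at 0° is eclipsed with SH at 0° (5.8); iPr at 120° is eclipsed with H at 120° (9.1); CN at 240° is eclipsed with NH2 at 240° (7.0). Total 21.9 kJ/mol.
NH2 at 300° is staggered. iPr at 120° is gauche with SH at 60° (4.0); CN at 240° is gauche with NH2 at 300° (2.4). Total 6.4 kJ/mol.
Max at 0° (27.3 kJ/mol), min at 300° (6.4 kJ/mol); barrier = 20.9 kJ/mol.

20.9 kJ/mol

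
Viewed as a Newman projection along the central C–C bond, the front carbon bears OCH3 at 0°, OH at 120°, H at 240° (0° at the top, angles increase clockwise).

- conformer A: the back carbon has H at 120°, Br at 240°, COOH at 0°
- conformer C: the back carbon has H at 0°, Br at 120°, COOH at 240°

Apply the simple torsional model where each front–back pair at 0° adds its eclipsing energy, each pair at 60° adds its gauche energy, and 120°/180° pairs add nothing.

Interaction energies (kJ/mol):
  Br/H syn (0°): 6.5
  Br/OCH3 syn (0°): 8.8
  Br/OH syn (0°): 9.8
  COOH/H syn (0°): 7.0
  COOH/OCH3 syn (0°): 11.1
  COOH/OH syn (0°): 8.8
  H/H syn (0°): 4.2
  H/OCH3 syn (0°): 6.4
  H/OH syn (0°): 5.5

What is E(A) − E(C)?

A (eclipsed): OCH3–COOH eclipsed, OH–H eclipsed, H–Br eclipsed; 11.1 + 5.5 + 6.5 = 23.1 kJ/mol.
C (eclipsed): OCH3–H eclipsed, OH–Br eclipsed, H–COOH eclipsed; 6.4 + 9.8 + 7.0 = 23.2 kJ/mol.
E(A) − E(C) = 23.1 − 23.2 = -0.1 kJ/mol.

-0.1 kJ/mol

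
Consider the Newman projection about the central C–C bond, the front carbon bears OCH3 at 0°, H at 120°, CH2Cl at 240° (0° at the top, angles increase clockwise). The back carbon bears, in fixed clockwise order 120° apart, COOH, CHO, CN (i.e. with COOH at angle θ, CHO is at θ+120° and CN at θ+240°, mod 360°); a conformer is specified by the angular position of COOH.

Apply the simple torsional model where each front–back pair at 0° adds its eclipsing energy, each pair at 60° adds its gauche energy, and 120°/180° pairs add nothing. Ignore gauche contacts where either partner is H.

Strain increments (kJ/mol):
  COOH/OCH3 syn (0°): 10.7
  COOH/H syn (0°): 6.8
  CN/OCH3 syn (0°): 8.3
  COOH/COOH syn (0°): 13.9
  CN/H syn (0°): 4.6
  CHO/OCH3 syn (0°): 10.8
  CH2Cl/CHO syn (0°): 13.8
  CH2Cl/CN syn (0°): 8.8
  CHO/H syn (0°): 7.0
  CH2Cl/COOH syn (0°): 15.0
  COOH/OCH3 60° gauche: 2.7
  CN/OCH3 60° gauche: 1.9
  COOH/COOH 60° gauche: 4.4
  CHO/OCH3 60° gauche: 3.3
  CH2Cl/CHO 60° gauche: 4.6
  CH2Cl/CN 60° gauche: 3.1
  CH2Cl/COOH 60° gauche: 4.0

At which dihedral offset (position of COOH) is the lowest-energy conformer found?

60°

COOH at 0° is eclipsed. OCH3 at 0° is eclipsed with COOH at 0° (10.7); H at 120° is eclipsed with CHO at 120° (7.0); CH2Cl at 240° is eclipsed with CN at 240° (8.8). Total 26.5 kJ/mol.
COOH at 60° is staggered. OCH3 at 0° is gauche with COOH at 60° (2.7); OCH3 at 0° is gauche with CN at 300° (1.9); CH2Cl at 240° is gauche with CHO at 180° (4.6); CH2Cl at 240° is gauche with CN at 300° (3.1). Total 12.3 kJ/mol.
COOH at 120° is eclipsed. OCH3 at 0° is eclipsed with CN at 0° (8.3); H at 120° is eclipsed with COOH at 120° (6.8); CH2Cl at 240° is eclipsed with CHO at 240° (13.8). Total 28.9 kJ/mol.
COOH at 180° is staggered. OCH3 at 0° is gauche with CHO at 300° (3.3); OCH3 at 0° is gauche with CN at 60° (1.9); CH2Cl at 240° is gauche with COOH at 180° (4.0); CH2Cl at 240° is gauche with CHO at 300° (4.6). Total 13.8 kJ/mol.
COOH at 240° is eclipsed. OCH3 at 0° is eclipsed with CHO at 0° (10.8); H at 120° is eclipsed with CN at 120° (4.6); CH2Cl at 240° is eclipsed with COOH at 240° (15.0). Total 30.4 kJ/mol.
COOH at 300° is staggered. OCH3 at 0° is gauche with COOH at 300° (2.7); OCH3 at 0° is gauche with CHO at 60° (3.3); CH2Cl at 240° is gauche with COOH at 300° (4.0); CH2Cl at 240° is gauche with CN at 180° (3.1). Total 13.1 kJ/mol.
The minimum (12.3 kJ/mol) occurs with COOH at 60°.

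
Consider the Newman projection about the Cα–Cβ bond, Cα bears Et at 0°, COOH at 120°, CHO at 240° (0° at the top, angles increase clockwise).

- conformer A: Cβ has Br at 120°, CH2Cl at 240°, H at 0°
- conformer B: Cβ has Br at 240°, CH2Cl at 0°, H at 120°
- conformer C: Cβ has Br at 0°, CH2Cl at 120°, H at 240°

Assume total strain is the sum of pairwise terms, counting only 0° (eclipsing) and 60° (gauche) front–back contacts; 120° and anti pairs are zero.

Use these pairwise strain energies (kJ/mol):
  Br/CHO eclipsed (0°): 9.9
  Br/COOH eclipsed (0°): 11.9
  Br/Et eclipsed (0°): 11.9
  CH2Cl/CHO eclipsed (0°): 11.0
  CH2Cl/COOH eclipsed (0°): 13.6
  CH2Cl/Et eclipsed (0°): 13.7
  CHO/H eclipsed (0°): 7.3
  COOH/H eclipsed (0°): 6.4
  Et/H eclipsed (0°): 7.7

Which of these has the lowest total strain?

B

A (eclipsed): Et(0°)/H(0°) eclipsed 7.7; COOH(120°)/Br(120°) eclipsed 11.9; CHO(240°)/CH2Cl(240°) eclipsed 11.0 → 30.6 kJ/mol.
B (eclipsed): Et(0°)/CH2Cl(0°) eclipsed 13.7; COOH(120°)/H(120°) eclipsed 6.4; CHO(240°)/Br(240°) eclipsed 9.9 → 30.0 kJ/mol.
C (eclipsed): Et(0°)/Br(0°) eclipsed 11.9; COOH(120°)/CH2Cl(120°) eclipsed 13.6; CHO(240°)/H(240°) eclipsed 7.3 → 32.8 kJ/mol.
B has the lowest total (30.0 kJ/mol).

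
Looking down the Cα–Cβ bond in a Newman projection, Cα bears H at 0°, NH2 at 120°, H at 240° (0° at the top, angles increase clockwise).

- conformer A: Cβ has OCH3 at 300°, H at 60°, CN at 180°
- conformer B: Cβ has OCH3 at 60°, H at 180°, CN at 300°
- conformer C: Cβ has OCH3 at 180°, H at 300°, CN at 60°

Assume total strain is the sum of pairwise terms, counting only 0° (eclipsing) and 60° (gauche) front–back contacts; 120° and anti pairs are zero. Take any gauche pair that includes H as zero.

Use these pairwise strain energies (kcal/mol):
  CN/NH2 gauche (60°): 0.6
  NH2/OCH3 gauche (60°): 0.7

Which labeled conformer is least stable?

C

A (staggered): NH2–CN gauche; 0.6 = 0.6 kcal/mol.
B (staggered): NH2–OCH3 gauche; 0.7 = 0.7 kcal/mol.
C (staggered): NH2–OCH3 gauche, NH2–CN gauche; 0.7 + 0.6 = 1.3 kcal/mol.
C has the highest total (1.3 kcal/mol).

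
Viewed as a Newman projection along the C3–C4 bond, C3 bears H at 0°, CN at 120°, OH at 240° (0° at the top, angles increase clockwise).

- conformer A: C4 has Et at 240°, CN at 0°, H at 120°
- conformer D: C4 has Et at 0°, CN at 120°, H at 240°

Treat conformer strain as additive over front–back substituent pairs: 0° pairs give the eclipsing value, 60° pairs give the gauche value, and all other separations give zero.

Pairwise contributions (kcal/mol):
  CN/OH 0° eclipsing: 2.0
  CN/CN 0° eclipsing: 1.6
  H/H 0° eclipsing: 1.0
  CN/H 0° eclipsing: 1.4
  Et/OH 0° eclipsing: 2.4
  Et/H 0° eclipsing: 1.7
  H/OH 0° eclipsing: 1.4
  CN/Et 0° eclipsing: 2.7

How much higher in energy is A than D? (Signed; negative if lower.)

A is eclipsed. H at 0° is eclipsed with CN at 0° (1.4); CN at 120° is eclipsed with H at 120° (1.4); OH at 240° is eclipsed with Et at 240° (2.4). Total 5.2 kcal/mol.
D is eclipsed. H at 0° is eclipsed with Et at 0° (1.7); CN at 120° is eclipsed with CN at 120° (1.6); OH at 240° is eclipsed with H at 240° (1.4). Total 4.7 kcal/mol.
E(A) − E(D) = 5.2 − 4.7 = +0.5 kcal/mol.

+0.5 kcal/mol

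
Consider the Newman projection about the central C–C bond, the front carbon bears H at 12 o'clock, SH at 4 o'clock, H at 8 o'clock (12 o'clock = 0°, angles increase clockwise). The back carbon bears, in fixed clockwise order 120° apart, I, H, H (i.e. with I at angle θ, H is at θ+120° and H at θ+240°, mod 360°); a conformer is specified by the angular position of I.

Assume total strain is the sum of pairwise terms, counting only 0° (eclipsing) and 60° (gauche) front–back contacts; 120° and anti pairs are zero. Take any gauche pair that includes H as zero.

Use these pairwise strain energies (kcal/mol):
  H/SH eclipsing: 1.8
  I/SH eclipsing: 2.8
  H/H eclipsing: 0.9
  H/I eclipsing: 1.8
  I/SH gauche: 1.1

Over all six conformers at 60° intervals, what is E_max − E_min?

4.6 kcal/mol

I at 0° (eclipsed): H–I eclipsed, SH–H eclipsed, H–H eclipsed; 1.8 + 1.8 + 0.9 = 4.5 kcal/mol.
I at 60° (staggered): SH–I gauche; 1.1 = 1.1 kcal/mol.
I at 120° (eclipsed): H–H eclipsed, SH–I eclipsed, H–H eclipsed; 0.9 + 2.8 + 0.9 = 4.6 kcal/mol.
I at 180° (staggered): SH–I gauche; 1.1 = 1.1 kcal/mol.
I at 240° (eclipsed): H–H eclipsed, SH–H eclipsed, H–I eclipsed; 0.9 + 1.8 + 1.8 = 4.5 kcal/mol.
I at 300° (staggered): no non-H gauche contacts → 0.0 kcal/mol.
Max at 120° (4.6 kcal/mol), min at 300° (0.0 kcal/mol); barrier = 4.6 kcal/mol.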